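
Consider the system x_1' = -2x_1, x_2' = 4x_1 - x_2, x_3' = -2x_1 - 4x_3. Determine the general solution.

x_1(t) = C_1e^(-2t), x_2(t) = -4C_1e^(-2t) + C_2e^(-t), x_3(t) = -C_1e^(-2t) + C_3e^(-4t)

Coefficient matrix A = [[-2, 0, 0], [4, -1, 0], [-2, 0, -4]].
det(A - λI) = 0 gives eigenvalues λ = -2, -1, -4.
For λ=-2: eigenvector (1,-4,-1).
For λ=-1: eigenvector (0,1,0).
For λ=-4: eigenvector (0,0,1).
General solution: C_1e^(-2t)(1,-4,-1) + C_2e^(-t)(0,1,0) + C_3e^(-4t)(0,0,1).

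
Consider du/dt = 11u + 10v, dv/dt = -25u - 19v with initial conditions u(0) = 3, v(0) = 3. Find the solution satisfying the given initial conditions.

Coefficient matrix A = [[11, 10], [-25, -19]].
Characteristic polynomial det(A - λI) = λ^2 + 8λ + 41 = 0.
Eigenvalues λ = -4 ± 5i (complex conjugate pair).
For λ=-4+5i: an eigenvector is (-1,2) - i(1,-1) = (-1 - i, 2 + i).
A real fundamental pair from Re and Im of e^((-4+5i)t)v: X_1 = e^(-4t)(cos(5t)·(-1,2) + sin(5t)·(1,-1)), X_2 = e^(-4t)(sin(5t)·(-1,2) - cos(5t)·(1,-1)).
General solution: c_1X_1 + c_2X_2.
Applying u(0)=3, v(0)=3 gives c_1=6, c_2=-9.

u(t) = 15e^(-4t)sin(5t) + 3e^(-4t)cos(5t), v(t) = -24e^(-4t)sin(5t) + 3e^(-4t)cos(5t)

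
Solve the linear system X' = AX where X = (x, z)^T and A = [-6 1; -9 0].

x(t) = -K_1e^(-3t) - K_2te^(-3t) + K_2e^(-3t), z(t) = -3K_1e^(-3t) - 3K_2te^(-3t) + 2K_2e^(-3t)

Coefficient matrix A = [[-6, 1], [-9, 0]].
Characteristic polynomial det(A - λI) = λ^2 + 6λ + 9 = 0.
Single eigenvalue λ = -3 with algebraic multiplicity 2.
Eigenvector v = (-1,-3); generalized eigenvector w with (A-λI)w=v is (1,2).
General solution: e^(-3t)[K_1·v + K_2·(t·v + w)].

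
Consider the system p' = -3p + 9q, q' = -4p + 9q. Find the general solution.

Coefficient matrix A = [[-3, 9], [-4, 9]].
Characteristic polynomial det(A - λI) = λ^2 - 6λ + 9 = 0.
Single eigenvalue λ = 3 with algebraic multiplicity 2.
Eigenvector v = (3,2); generalized eigenvector w with (A-λI)w=v is (1,1).
General solution: e^(3t)[C_1·v + C_2·(t·v + w)].

p(t) = 3C_1e^(3t) + 3C_2te^(3t) + C_2e^(3t), q(t) = 2C_1e^(3t) + 2C_2te^(3t) + C_2e^(3t)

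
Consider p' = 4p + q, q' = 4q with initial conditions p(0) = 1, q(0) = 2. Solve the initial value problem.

Coefficient matrix A = [[4, 1], [0, 4]].
Characteristic polynomial det(A - λI) = λ^2 - 8λ + 16 = 0.
Single eigenvalue λ = 4 with algebraic multiplicity 2.
Eigenvector v = (-1,0); generalized eigenvector w with (A-λI)w=v is (2,-1).
General solution: e^(4t)[K_1·v + K_2·(t·v + w)].
Applying p(0)=1, q(0)=2 gives K_1=-5, K_2=-2.

p(t) = 2te^(4t) + e^(4t), q(t) = 2e^(4t)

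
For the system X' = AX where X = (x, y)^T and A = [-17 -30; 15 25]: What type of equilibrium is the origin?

A = [[-17,-30],[15,25]]; det(A-λI) = λ^2 - 8λ + 25.
λ = 4 ± 3i: positive real part.

unstable spiral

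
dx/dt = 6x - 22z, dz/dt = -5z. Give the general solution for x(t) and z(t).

x(t) = 2c_1e^(-5t) - c_2e^(6t), z(t) = c_1e^(-5t)

Coefficient matrix A = [[6, -22], [0, -5]].
Characteristic polynomial det(A - λI) = λ^2 - λ - 30 = 0.
Eigenvalues λ = -5, 6.
For λ=-5: (A-λI) row 1 is [11, -22], so an eigenvector is (2, 1).
For λ=6: (A-λI) row 1 is [0, -22], so an eigenvector is (-1, 0).
General solution: c_1e^(-5t)(2,1) + c_2e^(6t)(-1,0).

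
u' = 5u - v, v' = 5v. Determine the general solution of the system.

Coefficient matrix A = [[5, -1], [0, 5]].
Characteristic polynomial det(A - λI) = λ^2 - 10λ + 25 = 0.
Single eigenvalue λ = 5 with algebraic multiplicity 2.
Eigenvector v = (-1,0); generalized eigenvector w with (A-λI)w=v is (-1,1).
General solution: e^(5t)[C_1·v + C_2·(t·v + w)].

u(t) = -C_1e^(5t) - C_2te^(5t) - C_2e^(5t), v(t) = C_2e^(5t)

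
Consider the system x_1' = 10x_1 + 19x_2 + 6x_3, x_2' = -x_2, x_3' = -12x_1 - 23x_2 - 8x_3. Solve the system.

x_1(t) = K_1e^(-2t) + K_2e^(-t) + K_3e^(4t), x_2(t) = K_2e^(-t), x_3(t) = -2K_1e^(-2t) - 5K_2e^(-t) - K_3e^(4t)

Coefficient matrix A = [[10, 19, 6], [0, -1, 0], [-12, -23, -8]].
det(A - λI) = 0 gives eigenvalues λ = -2, -1, 4.
For λ=-2: eigenvector (1,0,-2).
For λ=-1: eigenvector (1,1,-5).
For λ=4: eigenvector (1,0,-1).
General solution: K_1e^(-2t)(1,0,-2) + K_2e^(-t)(1,1,-5) + K_3e^(4t)(1,0,-1).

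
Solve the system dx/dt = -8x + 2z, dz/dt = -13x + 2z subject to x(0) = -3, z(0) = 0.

Coefficient matrix A = [[-8, 2], [-13, 2]].
Characteristic polynomial det(A - λI) = λ^2 + 6λ + 10 = 0.
Eigenvalues λ = -3 ± i (complex conjugate pair).
For λ=-3+i: an eigenvector is (-1,-3) - i(-1,-2) = (-1 + i, -3 + 2i).
A real fundamental pair from Re and Im of e^((-3+i)t)v: X_1 = e^(-3t)(cos(t)·(-1,-3) + sin(t)·(-1,-2)), X_2 = e^(-3t)(sin(t)·(-1,-3) - cos(t)·(-1,-2)).
General solution: C_1X_1 + C_2X_2.
Applying x(0)=-3, z(0)=0 gives C_1=-6, C_2=-9.

x(t) = 15e^(-3t)sin(t) - 3e^(-3t)cos(t), z(t) = 39e^(-3t)sin(t)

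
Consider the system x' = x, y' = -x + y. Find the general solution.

x(t) = K_2e^(t), y(t) = -K_1e^(t) - K_2te^(t) - 2K_2e^(t)

Coefficient matrix A = [[1, 0], [-1, 1]].
Characteristic polynomial det(A - λI) = λ^2 - 2λ + 1 = 0.
Single eigenvalue λ = 1 with algebraic multiplicity 2.
Eigenvector v = (0,-1); generalized eigenvector w with (A-λI)w=v is (1,-2).
General solution: e^(t)[K_1·v + K_2·(t·v + w)].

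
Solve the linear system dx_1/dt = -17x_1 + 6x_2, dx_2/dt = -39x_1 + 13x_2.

x_1(t) = c_1e^(-2t)sin(3t) + c_1e^(-2t)cos(3t) + c_2e^(-2t)sin(3t) - c_2e^(-2t)cos(3t), x_2(t) = 2c_1e^(-2t)sin(3t) + 3c_1e^(-2t)cos(3t) + 3c_2e^(-2t)sin(3t) - 2c_2e^(-2t)cos(3t)

Coefficient matrix A = [[-17, 6], [-39, 13]].
Characteristic polynomial det(A - λI) = λ^2 + 4λ + 13 = 0.
Eigenvalues λ = -2 ± 3i (complex conjugate pair).
For λ=-2+3i: an eigenvector is (1,3) - i(1,2) = (1 - i, 3 - 2i).
A real fundamental pair from Re and Im of e^((-2+3i)t)v: X_1 = e^(-2t)(cos(3t)·(1,3) + sin(3t)·(1,2)), X_2 = e^(-2t)(sin(3t)·(1,3) - cos(3t)·(1,2)).
General solution: c_1X_1 + c_2X_2.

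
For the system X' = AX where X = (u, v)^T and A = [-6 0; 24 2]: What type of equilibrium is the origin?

A = [[-6,0],[24,2]]; det(A-λI) = λ^2 + 4λ - 12.
λ = 2, -6: opposite signs.

saddle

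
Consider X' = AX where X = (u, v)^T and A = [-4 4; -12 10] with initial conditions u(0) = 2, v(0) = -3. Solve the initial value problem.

u(t) = -12e^(4t) + 14e^(2t), v(t) = -24e^(4t) + 21e^(2t)

Coefficient matrix A = [[-4, 4], [-12, 10]].
Characteristic polynomial det(A - λI) = λ^2 - 6λ + 8 = 0.
Eigenvalues λ = 2, 4.
For λ=2: (A-λI) row 1 is [-6, 4], so an eigenvector is (2, 3).
For λ=4: (A-λI) row 1 is [-8, 4], so an eigenvector is (-1, -2).
General solution: C_1e^(2t)(2,3) + C_2e^(4t)(-1,-2).
Applying u(0)=2, v(0)=-3 gives C_1=7, C_2=12.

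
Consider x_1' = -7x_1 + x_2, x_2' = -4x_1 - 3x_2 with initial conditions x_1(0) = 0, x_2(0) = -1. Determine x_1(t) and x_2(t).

x_1(t) = -te^(-5t), x_2(t) = -2te^(-5t) - e^(-5t)

Coefficient matrix A = [[-7, 1], [-4, -3]].
Characteristic polynomial det(A - λI) = λ^2 + 10λ + 25 = 0.
Single eigenvalue λ = -5 with algebraic multiplicity 2.
Eigenvector v = (1,2); generalized eigenvector w with (A-λI)w=v is (-1,-1).
General solution: e^(-5t)[C_1·v + C_2·(t·v + w)].
Applying x_1(0)=0, x_2(0)=-1 gives C_1=-1, C_2=-1.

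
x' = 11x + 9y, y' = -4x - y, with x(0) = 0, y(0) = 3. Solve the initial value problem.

x(t) = 27te^(5t), y(t) = -18te^(5t) + 3e^(5t)

Coefficient matrix A = [[11, 9], [-4, -1]].
Characteristic polynomial det(A - λI) = λ^2 - 10λ + 25 = 0.
Single eigenvalue λ = 5 with algebraic multiplicity 2.
Eigenvector v = (-3,2); generalized eigenvector w with (A-λI)w=v is (1,-1).
General solution: e^(5t)[c_1·v + c_2·(t·v + w)].
Applying x(0)=0, y(0)=3 gives c_1=-3, c_2=-9.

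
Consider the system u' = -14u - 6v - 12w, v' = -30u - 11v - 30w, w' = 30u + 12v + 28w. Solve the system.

u(t) = c_1e^(-2t) - 2c_2e^(t), v(t) = 5c_2e^(t) - 2c_3e^(4t), w(t) = -c_1e^(-2t) + c_3e^(4t)

Coefficient matrix A = [[-14, -6, -12], [-30, -11, -30], [30, 12, 28]].
det(A - λI) = 0 gives eigenvalues λ = -2, 1, 4.
For λ=-2: eigenvector (1,0,-1).
For λ=1: eigenvector (-2,5,0).
For λ=4: eigenvector (0,-2,1).
General solution: c_1e^(-2t)(1,0,-1) + c_2e^(t)(-2,5,0) + c_3e^(4t)(0,-2,1).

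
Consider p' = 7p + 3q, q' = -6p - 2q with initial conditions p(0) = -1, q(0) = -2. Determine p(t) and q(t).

Coefficient matrix A = [[7, 3], [-6, -2]].
Characteristic polynomial det(A - λI) = λ^2 - 5λ + 4 = 0.
Eigenvalues λ = 4, 1.
For λ=4: (A-λI) row 1 is [3, 3], so an eigenvector is (1, -1).
For λ=1: (A-λI) row 1 is [6, 3], so an eigenvector is (1, -2).
General solution: C_1e^(4t)(1,-1) + C_2e^(t)(1,-2).
Applying p(0)=-1, q(0)=-2 gives C_1=-4, C_2=3.

p(t) = -4e^(4t) + 3e^(t), q(t) = 4e^(4t) - 6e^(t)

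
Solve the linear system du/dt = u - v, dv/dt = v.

Coefficient matrix A = [[1, -1], [0, 1]].
Characteristic polynomial det(A - λI) = λ^2 - 2λ + 1 = 0.
Single eigenvalue λ = 1 with algebraic multiplicity 2.
Eigenvector v = (1,0); generalized eigenvector w with (A-λI)w=v is (-3,-1).
General solution: e^(t)[c_1·v + c_2·(t·v + w)].

u(t) = c_1e^(t) + c_2te^(t) - 3c_2e^(t), v(t) = -c_2e^(t)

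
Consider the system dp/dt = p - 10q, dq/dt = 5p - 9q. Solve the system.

p(t) = c_1e^(-4t)sin(5t) - c_1e^(-4t)cos(5t) - c_2e^(-4t)sin(5t) - c_2e^(-4t)cos(5t), q(t) = -c_1e^(-4t)cos(5t) - c_2e^(-4t)sin(5t)

Coefficient matrix A = [[1, -10], [5, -9]].
Characteristic polynomial det(A - λI) = λ^2 + 8λ + 41 = 0.
Eigenvalues λ = -4 ± 5i (complex conjugate pair).
For λ=-4+5i: an eigenvector is (-1,-1) - i(1,0) = (-1 - i, -1).
A real fundamental pair from Re and Im of e^((-4+5i)t)v: X_1 = e^(-4t)(cos(5t)·(-1,-1) + sin(5t)·(1,0)), X_2 = e^(-4t)(sin(5t)·(-1,-1) - cos(5t)·(1,0)).
General solution: c_1X_1 + c_2X_2.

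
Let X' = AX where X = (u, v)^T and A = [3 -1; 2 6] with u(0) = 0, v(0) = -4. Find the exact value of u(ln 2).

64

A = [[3,-1],[2,6]]; eigenvalues λ = 4, 5.
Eigenvectors: (-1,1) for λ=4, (-1,2) for λ=5.
From the initial condition, c_1 = 4, c_2 = -4.
u(ln 2) = (4)(2^4)(-1) + (-4)(2^5)(-1) = 64.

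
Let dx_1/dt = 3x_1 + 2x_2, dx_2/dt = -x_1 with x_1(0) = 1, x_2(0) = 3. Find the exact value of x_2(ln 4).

-36

A = [[3,2],[-1,0]]; eigenvalues λ = 1, 2.
Eigenvectors: (-1,1) for λ=1, (2,-1) for λ=2.
From the initial condition, c_1 = 7, c_2 = 4.
x_2(ln 4) = (7)(4^1)(1) + (4)(4^2)(-1) = -36.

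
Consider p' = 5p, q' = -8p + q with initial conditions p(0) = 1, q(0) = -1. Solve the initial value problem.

Coefficient matrix A = [[5, 0], [-8, 1]].
Characteristic polynomial det(A - λI) = λ^2 - 6λ + 5 = 0.
Eigenvalues λ = 5, 1.
For λ=5: (A-λI) row 2 is [-8, -4], so an eigenvector is (1, -2).
For λ=1: (A-λI) row 1 is [4, 0], so an eigenvector is (0, -1).
General solution: C_1e^(5t)(1,-2) + C_2e^(t)(0,-1).
Applying p(0)=1, q(0)=-1 gives C_1=1, C_2=-1.

p(t) = e^(5t), q(t) = -2e^(5t) + e^(t)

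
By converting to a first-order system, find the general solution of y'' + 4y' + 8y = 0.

Let x_1 = y, x_2 = y'. Then x_1' = x_2 and x_2' = -8x_1 - 4x_2.
A = [[0,1],[-8,-4]]; det(A-λI) = λ^2 + 4λ + 8.
Eigenvalues λ = -2 ± 2i.

y(t) = C_1e^(-2t)cos(2t) + C_2e^(-2t)sin(2t)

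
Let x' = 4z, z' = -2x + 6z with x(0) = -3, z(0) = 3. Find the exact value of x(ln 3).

621

A = [[0,4],[-2,6]]; eigenvalues λ = 4, 2.
Eigenvectors: (-1,-1) for λ=4, (2,1) for λ=2.
From the initial condition, c_1 = -9, c_2 = -6.
x(ln 3) = (-9)(3^4)(-1) + (-6)(3^2)(2) = 621.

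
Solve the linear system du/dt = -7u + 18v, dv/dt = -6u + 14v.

Coefficient matrix A = [[-7, 18], [-6, 14]].
Characteristic polynomial det(A - λI) = λ^2 - 7λ + 10 = 0.
Eigenvalues λ = 5, 2.
For λ=5: (A-λI) row 1 is [-12, 18], so an eigenvector is (3, 2).
For λ=2: (A-λI) row 1 is [-9, 18], so an eigenvector is (-2, -1).
General solution: C_1e^(5t)(3,2) + C_2e^(2t)(-2,-1).

u(t) = 3C_1e^(5t) - 2C_2e^(2t), v(t) = 2C_1e^(5t) - C_2e^(2t)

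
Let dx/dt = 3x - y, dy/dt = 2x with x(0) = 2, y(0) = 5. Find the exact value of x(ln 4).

-4

A = [[3,-1],[2,0]]; eigenvalues λ = 1, 2.
Eigenvectors: (-1,-2) for λ=1, (1,1) for λ=2.
From the initial condition, c_1 = -3, c_2 = -1.
x(ln 4) = (-3)(4^1)(-1) + (-1)(4^2)(1) = -4.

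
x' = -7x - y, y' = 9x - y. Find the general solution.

x(t) = -c_1e^(-4t) - c_2te^(-4t) + c_2e^(-4t), y(t) = 3c_1e^(-4t) + 3c_2te^(-4t) - 2c_2e^(-4t)

Coefficient matrix A = [[-7, -1], [9, -1]].
Characteristic polynomial det(A - λI) = λ^2 + 8λ + 16 = 0.
Single eigenvalue λ = -4 with algebraic multiplicity 2.
Eigenvector v = (-1,3); generalized eigenvector w with (A-λI)w=v is (1,-2).
General solution: e^(-4t)[c_1·v + c_2·(t·v + w)].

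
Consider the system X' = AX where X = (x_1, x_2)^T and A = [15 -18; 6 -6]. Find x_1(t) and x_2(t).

x_1(t) = -3c_1e^(3t) - 2c_2e^(6t), x_2(t) = -2c_1e^(3t) - c_2e^(6t)

Coefficient matrix A = [[15, -18], [6, -6]].
Characteristic polynomial det(A - λI) = λ^2 - 9λ + 18 = 0.
Eigenvalues λ = 3, 6.
For λ=3: (A-λI) row 1 is [12, -18], so an eigenvector is (-3, -2).
For λ=6: (A-λI) row 1 is [9, -18], so an eigenvector is (-2, -1).
General solution: c_1e^(3t)(-3,-2) + c_2e^(6t)(-2,-1).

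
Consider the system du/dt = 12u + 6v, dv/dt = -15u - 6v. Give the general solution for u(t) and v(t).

u(t) = -c_1e^(3t)sin(3t) + c_1e^(3t)cos(3t) + c_2e^(3t)sin(3t) + c_2e^(3t)cos(3t), v(t) = c_1e^(3t)sin(3t) - 2c_1e^(3t)cos(3t) - 2c_2e^(3t)sin(3t) - c_2e^(3t)cos(3t)

Coefficient matrix A = [[12, 6], [-15, -6]].
Characteristic polynomial det(A - λI) = λ^2 - 6λ + 18 = 0.
Eigenvalues λ = 3 ± 3i (complex conjugate pair).
For λ=3+3i: an eigenvector is (1,-2) - i(-1,1) = (1 + i, -2 - i).
A real fundamental pair from Re and Im of e^((3+3i)t)v: X_1 = e^(3t)(cos(3t)·(1,-2) + sin(3t)·(-1,1)), X_2 = e^(3t)(sin(3t)·(1,-2) - cos(3t)·(-1,1)).
General solution: c_1X_1 + c_2X_2.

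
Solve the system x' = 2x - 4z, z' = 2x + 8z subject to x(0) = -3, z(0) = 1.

Coefficient matrix A = [[2, -4], [2, 8]].
Characteristic polynomial det(A - λI) = λ^2 - 10λ + 24 = 0.
Eigenvalues λ = 4, 6.
For λ=4: (A-λI) row 1 is [-2, -4], so an eigenvector is (2, -1).
For λ=6: (A-λI) row 1 is [-4, -4], so an eigenvector is (1, -1).
General solution: K_1e^(4t)(2,-1) + K_2e^(6t)(1,-1).
Applying x(0)=-3, z(0)=1 gives K_1=-2, K_2=1.

x(t) = e^(6t) - 4e^(4t), z(t) = -e^(6t) + 2e^(4t)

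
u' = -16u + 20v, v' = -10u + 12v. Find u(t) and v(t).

Coefficient matrix A = [[-16, 20], [-10, 12]].
Characteristic polynomial det(A - λI) = λ^2 + 4λ + 8 = 0.
Eigenvalues λ = -2 ± 2i (complex conjugate pair).
For λ=-2+2i: an eigenvector is (-3,-2) - i(1,1) = (-3 - i, -2 - i).
A real fundamental pair from Re and Im of e^((-2+2i)t)v: X_1 = e^(-2t)(cos(2t)·(-3,-2) + sin(2t)·(1,1)), X_2 = e^(-2t)(sin(2t)·(-3,-2) - cos(2t)·(1,1)).
General solution: K_1X_1 + K_2X_2.

u(t) = K_1e^(-2t)sin(2t) - 3K_1e^(-2t)cos(2t) - 3K_2e^(-2t)sin(2t) - K_2e^(-2t)cos(2t), v(t) = K_1e^(-2t)sin(2t) - 2K_1e^(-2t)cos(2t) - 2K_2e^(-2t)sin(2t) - K_2e^(-2t)cos(2t)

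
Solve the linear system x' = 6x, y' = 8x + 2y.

x(t) = -c_2e^(6t), y(t) = c_1e^(2t) - 2c_2e^(6t)

Coefficient matrix A = [[6, 0], [8, 2]].
Characteristic polynomial det(A - λI) = λ^2 - 8λ + 12 = 0.
Eigenvalues λ = 2, 6.
For λ=2: (A-λI) row 1 is [4, 0], so an eigenvector is (0, 1).
For λ=6: (A-λI) row 2 is [8, -4], so an eigenvector is (-1, -2).
General solution: c_1e^(2t)(0,1) + c_2e^(6t)(-1,-2).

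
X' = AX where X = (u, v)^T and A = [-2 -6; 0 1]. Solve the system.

Coefficient matrix A = [[-2, -6], [0, 1]].
Characteristic polynomial det(A - λI) = λ^2 + λ - 2 = 0.
Eigenvalues λ = 1, -2.
For λ=1: (A-λI) row 1 is [-3, -6], so an eigenvector is (-2, 1).
For λ=-2: (A-λI) row 1 is [0, -6], so an eigenvector is (1, 0).
General solution: c_1e^(t)(-2,1) + c_2e^(-2t)(1,0).

u(t) = -2c_1e^(t) + c_2e^(-2t), v(t) = c_1e^(t)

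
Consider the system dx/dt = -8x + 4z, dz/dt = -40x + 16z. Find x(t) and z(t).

x(t) = K_1e^(4t)sin(4t) - K_2e^(4t)cos(4t), z(t) = 3K_1e^(4t)sin(4t) + K_1e^(4t)cos(4t) + K_2e^(4t)sin(4t) - 3K_2e^(4t)cos(4t)

Coefficient matrix A = [[-8, 4], [-40, 16]].
Characteristic polynomial det(A - λI) = λ^2 - 8λ + 32 = 0.
Eigenvalues λ = 4 ± 4i (complex conjugate pair).
For λ=4+4i: an eigenvector is (0,1) - i(1,3) = (0 - i, 1 - 3i).
A real fundamental pair from Re and Im of e^((4+4i)t)v: X_1 = e^(4t)(cos(4t)·(0,1) + sin(4t)·(1,3)), X_2 = e^(4t)(sin(4t)·(0,1) - cos(4t)·(1,3)).
General solution: K_1X_1 + K_2X_2.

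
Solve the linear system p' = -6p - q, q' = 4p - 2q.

p(t) = -c_1e^(-4t) - c_2te^(-4t) + c_2e^(-4t), q(t) = 2c_1e^(-4t) + 2c_2te^(-4t) - c_2e^(-4t)

Coefficient matrix A = [[-6, -1], [4, -2]].
Characteristic polynomial det(A - λI) = λ^2 + 8λ + 16 = 0.
Single eigenvalue λ = -4 with algebraic multiplicity 2.
Eigenvector v = (-1,2); generalized eigenvector w with (A-λI)w=v is (1,-1).
General solution: e^(-4t)[c_1·v + c_2·(t·v + w)].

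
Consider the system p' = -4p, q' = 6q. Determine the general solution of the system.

p(t) = -C_2e^(-4t), q(t) = C_1e^(6t)

Coefficient matrix A = [[-4, 0], [0, 6]].
Characteristic polynomial det(A - λI) = λ^2 - 2λ - 24 = 0.
Eigenvalues λ = 6, -4.
For λ=6: (A-λI) row 1 is [-10, 0], so an eigenvector is (0, 1).
For λ=-4: (A-λI) row 2 is [0, 10], so an eigenvector is (-1, 0).
General solution: C_1e^(6t)(0,1) + C_2e^(-4t)(-1,0).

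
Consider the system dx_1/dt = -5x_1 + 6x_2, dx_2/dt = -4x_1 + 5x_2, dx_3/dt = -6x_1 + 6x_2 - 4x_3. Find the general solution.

x_1(t) = c_1e^(t) + 3c_2e^(-t), x_2(t) = c_1e^(t) + 2c_2e^(-t), x_3(t) = -2c_2e^(-t) + c_3e^(-4t)

Coefficient matrix A = [[-5, 6, 0], [-4, 5, 0], [-6, 6, -4]].
det(A - λI) = 0 gives eigenvalues λ = 1, -1, -4.
For λ=1: eigenvector (1,1,0).
For λ=-1: eigenvector (3,2,-2).
For λ=-4: eigenvector (0,0,1).
General solution: c_1e^(t)(1,1,0) + c_2e^(-t)(3,2,-2) + c_3e^(-4t)(0,0,1).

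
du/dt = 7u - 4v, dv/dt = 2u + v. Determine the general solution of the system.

Coefficient matrix A = [[7, -4], [2, 1]].
Characteristic polynomial det(A - λI) = λ^2 - 8λ + 15 = 0.
Eigenvalues λ = 5, 3.
For λ=5: (A-λI) row 1 is [2, -4], so an eigenvector is (2, 1).
For λ=3: (A-λI) row 1 is [4, -4], so an eigenvector is (-1, -1).
General solution: K_1e^(5t)(2,1) + K_2e^(3t)(-1,-1).

u(t) = 2K_1e^(5t) - K_2e^(3t), v(t) = K_1e^(5t) - K_2e^(3t)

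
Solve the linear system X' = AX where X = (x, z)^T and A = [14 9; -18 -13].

x(t) = c_1e^(5t) + c_2e^(-4t), z(t) = -c_1e^(5t) - 2c_2e^(-4t)

Coefficient matrix A = [[14, 9], [-18, -13]].
Characteristic polynomial det(A - λI) = λ^2 - λ - 20 = 0.
Eigenvalues λ = 5, -4.
For λ=5: (A-λI) row 1 is [9, 9], so an eigenvector is (1, -1).
For λ=-4: (A-λI) row 1 is [18, 9], so an eigenvector is (1, -2).
General solution: c_1e^(5t)(1,-1) + c_2e^(-4t)(1,-2).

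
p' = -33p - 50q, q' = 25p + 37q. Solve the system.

p(t) = -K_1e^(2t)sin(5t) + 3K_1e^(2t)cos(5t) + 3K_2e^(2t)sin(5t) + K_2e^(2t)cos(5t), q(t) = K_1e^(2t)sin(5t) - 2K_1e^(2t)cos(5t) - 2K_2e^(2t)sin(5t) - K_2e^(2t)cos(5t)

Coefficient matrix A = [[-33, -50], [25, 37]].
Characteristic polynomial det(A - λI) = λ^2 - 4λ + 29 = 0.
Eigenvalues λ = 2 ± 5i (complex conjugate pair).
For λ=2+5i: an eigenvector is (3,-2) - i(-1,1) = (3 + i, -2 - i).
A real fundamental pair from Re and Im of e^((2+5i)t)v: X_1 = e^(2t)(cos(5t)·(3,-2) + sin(5t)·(-1,1)), X_2 = e^(2t)(sin(5t)·(3,-2) - cos(5t)·(-1,1)).
General solution: K_1X_1 + K_2X_2.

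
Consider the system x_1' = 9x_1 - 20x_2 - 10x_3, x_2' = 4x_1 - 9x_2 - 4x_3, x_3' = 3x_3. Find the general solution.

Coefficient matrix A = [[9, -20, -10], [4, -9, -4], [0, 0, 3]].
det(A - λI) = 0 gives eigenvalues λ = 1, -1, 3.
For λ=1: eigenvector (5,2,0).
For λ=-1: eigenvector (2,1,0).
For λ=3: eigenvector (-5,-2,1).
General solution: K_1e^(t)(5,2,0) + K_2e^(-t)(2,1,0) + K_3e^(3t)(-5,-2,1).

x_1(t) = 5K_1e^(t) + 2K_2e^(-t) - 5K_3e^(3t), x_2(t) = 2K_1e^(t) + K_2e^(-t) - 2K_3e^(3t), x_3(t) = K_3e^(3t)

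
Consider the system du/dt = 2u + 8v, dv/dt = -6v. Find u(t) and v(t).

Coefficient matrix A = [[2, 8], [0, -6]].
Characteristic polynomial det(A - λI) = λ^2 + 4λ - 12 = 0.
Eigenvalues λ = 2, -6.
For λ=2: (A-λI) row 1 is [0, 8], so an eigenvector is (1, 0).
For λ=-6: (A-λI) row 1 is [8, 8], so an eigenvector is (1, -1).
General solution: C_1e^(2t)(1,0) + C_2e^(-6t)(1,-1).

u(t) = C_1e^(2t) + C_2e^(-6t), v(t) = -C_2e^(-6t)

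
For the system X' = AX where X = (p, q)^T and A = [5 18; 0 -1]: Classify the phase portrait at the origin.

saddle

A = [[5,18],[0,-1]]; det(A-λI) = λ^2 - 4λ - 5.
λ = -1, 5: opposite signs.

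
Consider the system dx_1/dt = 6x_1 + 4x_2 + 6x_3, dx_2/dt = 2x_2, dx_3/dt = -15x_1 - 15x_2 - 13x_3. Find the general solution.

Coefficient matrix A = [[6, 4, 6], [0, 2, 0], [-15, -15, -13]].
det(A - λI) = 0 gives eigenvalues λ = -3, 2, -4.
For λ=-3: eigenvector (-2,0,3).
For λ=2: eigenvector (-1,1,0).
For λ=-4: eigenvector (-3,0,5).
General solution: K_1e^(-3t)(-2,0,3) + K_2e^(2t)(-1,1,0) + K_3e^(-4t)(-3,0,5).

x_1(t) = -2K_1e^(-3t) - K_2e^(2t) - 3K_3e^(-4t), x_2(t) = K_2e^(2t), x_3(t) = 3K_1e^(-3t) + 5K_3e^(-4t)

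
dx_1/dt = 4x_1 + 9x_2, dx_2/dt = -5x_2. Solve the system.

Coefficient matrix A = [[4, 9], [0, -5]].
Characteristic polynomial det(A - λI) = λ^2 + λ - 20 = 0.
Eigenvalues λ = 4, -5.
For λ=4: (A-λI) row 1 is [0, 9], so an eigenvector is (-1, 0).
For λ=-5: (A-λI) row 1 is [9, 9], so an eigenvector is (1, -1).
General solution: C_1e^(4t)(-1,0) + C_2e^(-5t)(1,-1).

x_1(t) = -C_1e^(4t) + C_2e^(-5t), x_2(t) = -C_2e^(-5t)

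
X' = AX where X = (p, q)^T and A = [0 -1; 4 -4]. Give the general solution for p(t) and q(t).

Coefficient matrix A = [[0, -1], [4, -4]].
Characteristic polynomial det(A - λI) = λ^2 + 4λ + 4 = 0.
Single eigenvalue λ = -2 with algebraic multiplicity 2.
Eigenvector v = (-1,-2); generalized eigenvector w with (A-λI)w=v is (1,3).
General solution: e^(-2t)[K_1·v + K_2·(t·v + w)].

p(t) = -K_1e^(-2t) - K_2te^(-2t) + K_2e^(-2t), q(t) = -2K_1e^(-2t) - 2K_2te^(-2t) + 3K_2e^(-2t)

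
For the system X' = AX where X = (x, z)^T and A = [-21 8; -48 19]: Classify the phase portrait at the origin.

A = [[-21,8],[-48,19]]; det(A-λI) = λ^2 + 2λ - 15.
λ = 3, -5: opposite signs.

saddle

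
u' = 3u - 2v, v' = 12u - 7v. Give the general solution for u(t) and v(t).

Coefficient matrix A = [[3, -2], [12, -7]].
Characteristic polynomial det(A - λI) = λ^2 + 4λ + 3 = 0.
Eigenvalues λ = -1, -3.
For λ=-1: (A-λI) row 1 is [4, -2], so an eigenvector is (1, 2).
For λ=-3: (A-λI) row 1 is [6, -2], so an eigenvector is (1, 3).
General solution: C_1e^(-t)(1,2) + C_2e^(-3t)(1,3).

u(t) = C_1e^(-t) + C_2e^(-3t), v(t) = 2C_1e^(-t) + 3C_2e^(-3t)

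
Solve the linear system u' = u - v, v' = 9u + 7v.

Coefficient matrix A = [[1, -1], [9, 7]].
Characteristic polynomial det(A - λI) = λ^2 - 8λ + 16 = 0.
Single eigenvalue λ = 4 with algebraic multiplicity 2.
Eigenvector v = (-1,3); generalized eigenvector w with (A-λI)w=v is (1,-2).
General solution: e^(4t)[K_1·v + K_2·(t·v + w)].

u(t) = -K_1e^(4t) - K_2te^(4t) + K_2e^(4t), v(t) = 3K_1e^(4t) + 3K_2te^(4t) - 2K_2e^(4t)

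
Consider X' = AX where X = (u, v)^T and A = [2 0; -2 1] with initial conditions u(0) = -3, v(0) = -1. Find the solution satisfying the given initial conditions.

Coefficient matrix A = [[2, 0], [-2, 1]].
Characteristic polynomial det(A - λI) = λ^2 - 3λ + 2 = 0.
Eigenvalues λ = 2, 1.
For λ=2: (A-λI) row 2 is [-2, -1], so an eigenvector is (1, -2).
For λ=1: (A-λI) row 1 is [1, 0], so an eigenvector is (0, 1).
General solution: K_1e^(2t)(1,-2) + K_2e^(t)(0,1).
Applying u(0)=-3, v(0)=-1 gives K_1=-3, K_2=-7.

u(t) = -3e^(2t), v(t) = 6e^(2t) - 7e^(t)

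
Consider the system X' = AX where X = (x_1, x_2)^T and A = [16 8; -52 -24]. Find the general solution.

x_1(t) = K_1e^(-4t)sin(4t) + K_1e^(-4t)cos(4t) + K_2e^(-4t)sin(4t) - K_2e^(-4t)cos(4t), x_2(t) = -3K_1e^(-4t)sin(4t) - 2K_1e^(-4t)cos(4t) - 2K_2e^(-4t)sin(4t) + 3K_2e^(-4t)cos(4t)

Coefficient matrix A = [[16, 8], [-52, -24]].
Characteristic polynomial det(A - λI) = λ^2 + 8λ + 32 = 0.
Eigenvalues λ = -4 ± 4i (complex conjugate pair).
For λ=-4+4i: an eigenvector is (1,-2) - i(1,-3) = (1 - i, -2 + 3i).
A real fundamental pair from Re and Im of e^((-4+4i)t)v: X_1 = e^(-4t)(cos(4t)·(1,-2) + sin(4t)·(1,-3)), X_2 = e^(-4t)(sin(4t)·(1,-2) - cos(4t)·(1,-3)).
General solution: K_1X_1 + K_2X_2.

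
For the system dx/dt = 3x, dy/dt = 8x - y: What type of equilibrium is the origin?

saddle

A = [[3,0],[8,-1]]; det(A-λI) = λ^2 - 2λ - 3.
λ = 3, -1: opposite signs.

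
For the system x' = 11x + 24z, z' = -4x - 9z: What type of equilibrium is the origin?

saddle

A = [[11,24],[-4,-9]]; det(A-λI) = λ^2 - 2λ - 3.
λ = -1, 3: opposite signs.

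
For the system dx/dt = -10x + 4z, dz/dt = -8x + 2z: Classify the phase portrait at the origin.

A = [[-10,4],[-8,2]]; det(A-λI) = λ^2 + 8λ + 12.
λ = -6, -2: both negative.

stable node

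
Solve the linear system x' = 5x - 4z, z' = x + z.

Coefficient matrix A = [[5, -4], [1, 1]].
Characteristic polynomial det(A - λI) = λ^2 - 6λ + 9 = 0.
Single eigenvalue λ = 3 with algebraic multiplicity 2.
Eigenvector v = (2,1); generalized eigenvector w with (A-λI)w=v is (3,1).
General solution: e^(3t)[c_1·v + c_2·(t·v + w)].

x(t) = 2c_1e^(3t) + 2c_2te^(3t) + 3c_2e^(3t), z(t) = c_1e^(3t) + c_2te^(3t) + c_2e^(3t)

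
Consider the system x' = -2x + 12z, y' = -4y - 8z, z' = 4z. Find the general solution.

x(t) = 2K_1e^(4t) + K_3e^(-2t), y(t) = -K_1e^(4t) + K_2e^(-4t), z(t) = K_1e^(4t)

Coefficient matrix A = [[-2, 0, 12], [0, -4, -8], [0, 0, 4]].
det(A - λI) = 0 gives eigenvalues λ = 4, -4, -2.
For λ=4: eigenvector (2,-1,1).
For λ=-4: eigenvector (0,1,0).
For λ=-2: eigenvector (1,0,0).
General solution: K_1e^(4t)(2,-1,1) + K_2e^(-4t)(0,1,0) + K_3e^(-2t)(1,0,0).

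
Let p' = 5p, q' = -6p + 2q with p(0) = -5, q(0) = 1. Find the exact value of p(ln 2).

-160

A = [[5,0],[-6,2]]; eigenvalues λ = 5, 2.
Eigenvectors: (1,-2) for λ=5, (0,-1) for λ=2.
From the initial condition, c_1 = -5, c_2 = 9.
p(ln 2) = (-5)(2^5)(1) + (9)(2^2)(0) = -160.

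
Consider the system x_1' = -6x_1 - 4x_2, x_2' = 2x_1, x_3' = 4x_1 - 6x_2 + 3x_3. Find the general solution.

Coefficient matrix A = [[-6, -4, 0], [2, 0, 0], [4, -6, 3]].
det(A - λI) = 0 gives eigenvalues λ = -2, -4, 3.
For λ=-2: eigenvector (-1,1,2).
For λ=-4: eigenvector (-2,1,2).
For λ=3: eigenvector (0,0,1).
General solution: c_1e^(-2t)(-1,1,2) + c_2e^(-4t)(-2,1,2) + c_3e^(3t)(0,0,1).

x_1(t) = -c_1e^(-2t) - 2c_2e^(-4t), x_2(t) = c_1e^(-2t) + c_2e^(-4t), x_3(t) = 2c_1e^(-2t) + 2c_2e^(-4t) + c_3e^(3t)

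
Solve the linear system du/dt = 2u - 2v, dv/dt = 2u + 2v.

Coefficient matrix A = [[2, -2], [2, 2]].
Characteristic polynomial det(A - λI) = λ^2 - 4λ + 8 = 0.
Eigenvalues λ = 2 ± 2i (complex conjugate pair).
For λ=2+2i: an eigenvector is (0,-1) - i(1,0) = (0 - i, -1).
A real fundamental pair from Re and Im of e^((2+2i)t)v: X_1 = e^(2t)(cos(2t)·(0,-1) + sin(2t)·(1,0)), X_2 = e^(2t)(sin(2t)·(0,-1) - cos(2t)·(1,0)).
General solution: K_1X_1 + K_2X_2.

u(t) = K_1e^(2t)sin(2t) - K_2e^(2t)cos(2t), v(t) = -K_1e^(2t)cos(2t) - K_2e^(2t)sin(2t)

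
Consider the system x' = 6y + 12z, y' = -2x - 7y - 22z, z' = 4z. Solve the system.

x(t) = -3C_1e^(-4t) - 2C_2e^(-3t), y(t) = 2C_1e^(-4t) + C_2e^(-3t) - 2C_3e^(4t), z(t) = C_3e^(4t)

Coefficient matrix A = [[0, 6, 12], [-2, -7, -22], [0, 0, 4]].
det(A - λI) = 0 gives eigenvalues λ = -4, -3, 4.
For λ=-4: eigenvector (-3,2,0).
For λ=-3: eigenvector (-2,1,0).
For λ=4: eigenvector (0,-2,1).
General solution: C_1e^(-4t)(-3,2,0) + C_2e^(-3t)(-2,1,0) + C_3e^(4t)(0,-2,1).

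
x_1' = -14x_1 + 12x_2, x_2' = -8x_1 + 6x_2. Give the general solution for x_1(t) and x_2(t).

Coefficient matrix A = [[-14, 12], [-8, 6]].
Characteristic polynomial det(A - λI) = λ^2 + 8λ + 12 = 0.
Eigenvalues λ = -2, -6.
For λ=-2: (A-λI) row 1 is [-12, 12], so an eigenvector is (-1, -1).
For λ=-6: (A-λI) row 1 is [-8, 12], so an eigenvector is (-3, -2).
General solution: c_1e^(-2t)(-1,-1) + c_2e^(-6t)(-3,-2).

x_1(t) = -c_1e^(-2t) - 3c_2e^(-6t), x_2(t) = -c_1e^(-2t) - 2c_2e^(-6t)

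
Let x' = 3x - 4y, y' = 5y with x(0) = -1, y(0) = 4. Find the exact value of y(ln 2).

128

A = [[3,-4],[0,5]]; eigenvalues λ = 5, 3.
Eigenvectors: (2,-1) for λ=5, (-1,0) for λ=3.
From the initial condition, c_1 = -4, c_2 = -7.
y(ln 2) = (-4)(2^5)(-1) + (-7)(2^3)(0) = 128.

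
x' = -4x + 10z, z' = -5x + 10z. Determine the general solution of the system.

Coefficient matrix A = [[-4, 10], [-5, 10]].
Characteristic polynomial det(A - λI) = λ^2 - 6λ + 10 = 0.
Eigenvalues λ = 3 ± i (complex conjugate pair).
For λ=3+i: an eigenvector is (-1,-1) - i(-3,-2) = (-1 + 3i, -1 + 2i).
A real fundamental pair from Re and Im of e^((3+i)t)v: X_1 = e^(3t)(cos(t)·(-1,-1) + sin(t)·(-3,-2)), X_2 = e^(3t)(sin(t)·(-1,-1) - cos(t)·(-3,-2)).
General solution: K_1X_1 + K_2X_2.

x(t) = -3K_1e^(3t)sin(t) - K_1e^(3t)cos(t) - K_2e^(3t)sin(t) + 3K_2e^(3t)cos(t), z(t) = -2K_1e^(3t)sin(t) - K_1e^(3t)cos(t) - K_2e^(3t)sin(t) + 2K_2e^(3t)cos(t)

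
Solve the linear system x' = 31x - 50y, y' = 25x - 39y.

x(t) = c_1e^(-4t)sin(5t) + 3c_1e^(-4t)cos(5t) + 3c_2e^(-4t)sin(5t) - c_2e^(-4t)cos(5t), y(t) = c_1e^(-4t)sin(5t) + 2c_1e^(-4t)cos(5t) + 2c_2e^(-4t)sin(5t) - c_2e^(-4t)cos(5t)

Coefficient matrix A = [[31, -50], [25, -39]].
Characteristic polynomial det(A - λI) = λ^2 + 8λ + 41 = 0.
Eigenvalues λ = -4 ± 5i (complex conjugate pair).
For λ=-4+5i: an eigenvector is (3,2) - i(1,1) = (3 - i, 2 - i).
A real fundamental pair from Re and Im of e^((-4+5i)t)v: X_1 = e^(-4t)(cos(5t)·(3,2) + sin(5t)·(1,1)), X_2 = e^(-4t)(sin(5t)·(3,2) - cos(5t)·(1,1)).
General solution: c_1X_1 + c_2X_2.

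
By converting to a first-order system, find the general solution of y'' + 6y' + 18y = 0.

y(t) = c_1e^(-3t)cos(3t) + c_2e^(-3t)sin(3t)

Let x_1 = y, x_2 = y'. Then x_1' = x_2 and x_2' = -18x_1 - 6x_2.
A = [[0,1],[-18,-6]]; det(A-λI) = λ^2 + 6λ + 18.
Eigenvalues λ = -3 ± 3i.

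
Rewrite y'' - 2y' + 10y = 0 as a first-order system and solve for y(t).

y(t) = c_1e^(t)cos(3t) + c_2e^(t)sin(3t)

Let x_1 = y, x_2 = y'. Then x_1' = x_2 and x_2' = -10x_1 + 2x_2.
A = [[0,1],[-10,2]]; det(A-λI) = λ^2 - 2λ + 10.
Eigenvalues λ = 1 ± 3i.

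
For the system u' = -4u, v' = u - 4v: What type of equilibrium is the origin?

A = [[-4,0],[1,-4]]; det(A-λI) = λ^2 + 8λ + 16.
repeated λ = -4 with a single eigenvector.

stable improper node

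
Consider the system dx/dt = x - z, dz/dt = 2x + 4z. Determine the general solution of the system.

Coefficient matrix A = [[1, -1], [2, 4]].
Characteristic polynomial det(A - λI) = λ^2 - 5λ + 6 = 0.
Eigenvalues λ = 3, 2.
For λ=3: (A-λI) row 1 is [-2, -1], so an eigenvector is (1, -2).
For λ=2: (A-λI) row 1 is [-1, -1], so an eigenvector is (1, -1).
General solution: C_1e^(3t)(1,-2) + C_2e^(2t)(1,-1).

x(t) = C_1e^(3t) + C_2e^(2t), z(t) = -2C_1e^(3t) - C_2e^(2t)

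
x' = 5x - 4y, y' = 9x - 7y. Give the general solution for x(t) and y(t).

x(t) = 2c_1e^(-t) + 2c_2te^(-t) - c_2e^(-t), y(t) = 3c_1e^(-t) + 3c_2te^(-t) - 2c_2e^(-t)

Coefficient matrix A = [[5, -4], [9, -7]].
Characteristic polynomial det(A - λI) = λ^2 + 2λ + 1 = 0.
Single eigenvalue λ = -1 with algebraic multiplicity 2.
Eigenvector v = (2,3); generalized eigenvector w with (A-λI)w=v is (-1,-2).
General solution: e^(-t)[c_1·v + c_2·(t·v + w)].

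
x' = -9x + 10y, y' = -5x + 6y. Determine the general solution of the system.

x(t) = K_1e^(t) - 2K_2e^(-4t), y(t) = K_1e^(t) - K_2e^(-4t)

Coefficient matrix A = [[-9, 10], [-5, 6]].
Characteristic polynomial det(A - λI) = λ^2 + 3λ - 4 = 0.
Eigenvalues λ = 1, -4.
For λ=1: (A-λI) row 1 is [-10, 10], so an eigenvector is (1, 1).
For λ=-4: (A-λI) row 1 is [-5, 10], so an eigenvector is (-2, -1).
General solution: K_1e^(t)(1,1) + K_2e^(-4t)(-2,-1).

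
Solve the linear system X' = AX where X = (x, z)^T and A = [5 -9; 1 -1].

Coefficient matrix A = [[5, -9], [1, -1]].
Characteristic polynomial det(A - λI) = λ^2 - 4λ + 4 = 0.
Single eigenvalue λ = 2 with algebraic multiplicity 2.
Eigenvector v = (-3,-1); generalized eigenvector w with (A-λI)w=v is (2,1).
General solution: e^(2t)[C_1·v + C_2·(t·v + w)].

x(t) = -3C_1e^(2t) - 3C_2te^(2t) + 2C_2e^(2t), z(t) = -C_1e^(2t) - C_2te^(2t) + C_2e^(2t)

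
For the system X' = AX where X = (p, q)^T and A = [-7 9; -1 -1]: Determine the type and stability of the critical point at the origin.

stable improper node

A = [[-7,9],[-1,-1]]; det(A-λI) = λ^2 + 8λ + 16.
repeated λ = -4 with a single eigenvector.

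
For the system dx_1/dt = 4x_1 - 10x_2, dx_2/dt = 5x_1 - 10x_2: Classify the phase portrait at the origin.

A = [[4,-10],[5,-10]]; det(A-λI) = λ^2 + 6λ + 10.
λ = -3 ± i: negative real part.

stable spiral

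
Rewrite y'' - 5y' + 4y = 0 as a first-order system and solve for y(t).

Let x_1 = y, x_2 = y'. Then x_1' = x_2 and x_2' = -4x_1 + 5x_2.
A = [[0,1],[-4,5]]; det(A-λI) = λ^2 - 5λ + 4.
Eigenvalues λ = 1, 4 with eigenvectors (1,1), (1,4).

y(t) = c_1e^(t) + c_2e^(4t)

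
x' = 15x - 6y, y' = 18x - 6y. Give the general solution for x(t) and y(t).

x(t) = K_1e^(3t) + 2K_2e^(6t), y(t) = 2K_1e^(3t) + 3K_2e^(6t)

Coefficient matrix A = [[15, -6], [18, -6]].
Characteristic polynomial det(A - λI) = λ^2 - 9λ + 18 = 0.
Eigenvalues λ = 3, 6.
For λ=3: (A-λI) row 1 is [12, -6], so an eigenvector is (1, 2).
For λ=6: (A-λI) row 1 is [9, -6], so an eigenvector is (2, 3).
General solution: K_1e^(3t)(1,2) + K_2e^(6t)(2,3).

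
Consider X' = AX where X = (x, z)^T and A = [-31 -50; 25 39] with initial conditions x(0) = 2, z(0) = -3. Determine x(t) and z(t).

Coefficient matrix A = [[-31, -50], [25, 39]].
Characteristic polynomial det(A - λI) = λ^2 - 8λ + 41 = 0.
Eigenvalues λ = 4 ± 5i (complex conjugate pair).
For λ=4+5i: an eigenvector is (1,-1) - i(3,-2) = (1 - 3i, -1 + 2i).
A real fundamental pair from Re and Im of e^((4+5i)t)v: X_1 = e^(4t)(cos(5t)·(1,-1) + sin(5t)·(3,-2)), X_2 = e^(4t)(sin(5t)·(1,-1) - cos(5t)·(3,-2)).
General solution: C_1X_1 + C_2X_2.
Applying x(0)=2, z(0)=-3 gives C_1=5, C_2=1.

x(t) = 16e^(4t)sin(5t) + 2e^(4t)cos(5t), z(t) = -11e^(4t)sin(5t) - 3e^(4t)cos(5t)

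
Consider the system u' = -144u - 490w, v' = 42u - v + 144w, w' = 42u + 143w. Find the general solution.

Coefficient matrix A = [[-144, 0, -490], [42, -1, 144], [42, 0, 143]].
det(A - λI) = 0 gives eigenvalues λ = -4, -1, 3.
For λ=-4: eigenvector (7,-2,-2).
For λ=-1: eigenvector (0,1,0).
For λ=3: eigenvector (-10,3,3).
General solution: c_1e^(-4t)(7,-2,-2) + c_2e^(-t)(0,1,0) + c_3e^(3t)(-10,3,3).

u(t) = 7c_1e^(-4t) - 10c_3e^(3t), v(t) = -2c_1e^(-4t) + c_2e^(-t) + 3c_3e^(3t), w(t) = -2c_1e^(-4t) + 3c_3e^(3t)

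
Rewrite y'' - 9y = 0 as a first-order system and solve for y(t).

y(t) = C_1e^(-3t) + C_2e^(3t)

Let x_1 = y, x_2 = y'. Then x_1' = x_2 and x_2' = 9x_1.
A = [[0,1],[9,0]]; det(A-λI) = λ^2 - 9.
Eigenvalues λ = -3, 3 with eigenvectors (1,-3), (1,3).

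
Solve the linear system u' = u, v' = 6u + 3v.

Coefficient matrix A = [[1, 0], [6, 3]].
Characteristic polynomial det(A - λI) = λ^2 - 4λ + 3 = 0.
Eigenvalues λ = 1, 3.
For λ=1: (A-λI) row 2 is [6, 2], so an eigenvector is (1, -3).
For λ=3: (A-λI) row 1 is [-2, 0], so an eigenvector is (0, 1).
General solution: c_1e^(t)(1,-3) + c_2e^(3t)(0,1).

u(t) = c_1e^(t), v(t) = -3c_1e^(t) + c_2e^(3t)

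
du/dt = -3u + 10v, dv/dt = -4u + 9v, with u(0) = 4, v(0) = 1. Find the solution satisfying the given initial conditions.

u(t) = -7e^(3t)sin(2t) + 4e^(3t)cos(2t), v(t) = -5e^(3t)sin(2t) + e^(3t)cos(2t)

Coefficient matrix A = [[-3, 10], [-4, 9]].
Characteristic polynomial det(A - λI) = λ^2 - 6λ + 13 = 0.
Eigenvalues λ = 3 ± 2i (complex conjugate pair).
For λ=3+2i: an eigenvector is (-1,-1) - i(-2,-1) = (-1 + 2i, -1 + i).
A real fundamental pair from Re and Im of e^((3+2i)t)v: X_1 = e^(3t)(cos(2t)·(-1,-1) + sin(2t)·(-2,-1)), X_2 = e^(3t)(sin(2t)·(-1,-1) - cos(2t)·(-2,-1)).
General solution: C_1X_1 + C_2X_2.
Applying u(0)=4, v(0)=1 gives C_1=2, C_2=3.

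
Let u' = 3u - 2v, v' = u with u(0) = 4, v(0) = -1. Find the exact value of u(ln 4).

A = [[3,-2],[1,0]]; eigenvalues λ = 1, 2.
Eigenvectors: (1,1) for λ=1, (-2,-1) for λ=2.
From the initial condition, c_1 = -6, c_2 = -5.
u(ln 4) = (-6)(4^1)(1) + (-5)(4^2)(-2) = 136.

136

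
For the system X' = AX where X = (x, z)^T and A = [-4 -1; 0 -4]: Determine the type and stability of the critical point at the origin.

stable improper node

A = [[-4,-1],[0,-4]]; det(A-λI) = λ^2 + 8λ + 16.
repeated λ = -4 with a single eigenvector.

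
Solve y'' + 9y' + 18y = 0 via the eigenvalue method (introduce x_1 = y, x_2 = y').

y(t) = c_1e^(-6t) + c_2e^(-3t)

Let x_1 = y, x_2 = y'. Then x_1' = x_2 and x_2' = -18x_1 - 9x_2.
A = [[0,1],[-18,-9]]; det(A-λI) = λ^2 + 9λ + 18.
Eigenvalues λ = -6, -3 with eigenvectors (1,-6), (1,-3).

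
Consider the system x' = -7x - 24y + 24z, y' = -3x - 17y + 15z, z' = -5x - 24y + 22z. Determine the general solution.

x(t) = 4K_1e^(-t) + 3K_2e^(t), y(t) = 3K_1e^(-t) + 2K_2e^(t) + K_3e^(-2t), z(t) = 4K_1e^(-t) + 3K_2e^(t) + K_3e^(-2t)

Coefficient matrix A = [[-7, -24, 24], [-3, -17, 15], [-5, -24, 22]].
det(A - λI) = 0 gives eigenvalues λ = -1, 1, -2.
For λ=-1: eigenvector (4,3,4).
For λ=1: eigenvector (3,2,3).
For λ=-2: eigenvector (0,1,1).
General solution: K_1e^(-t)(4,3,4) + K_2e^(t)(3,2,3) + K_3e^(-2t)(0,1,1).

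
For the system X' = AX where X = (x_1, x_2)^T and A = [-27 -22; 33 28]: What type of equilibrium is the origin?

A = [[-27,-22],[33,28]]; det(A-λI) = λ^2 - λ - 30.
λ = -5, 6: opposite signs.

saddle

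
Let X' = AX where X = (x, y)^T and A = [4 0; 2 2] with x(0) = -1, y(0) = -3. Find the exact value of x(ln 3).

A = [[4,0],[2,2]]; eigenvalues λ = 4, 2.
Eigenvectors: (-1,-1) for λ=4, (0,1) for λ=2.
From the initial condition, c_1 = 1, c_2 = -2.
x(ln 3) = (1)(3^4)(-1) + (-2)(3^2)(0) = -81.

-81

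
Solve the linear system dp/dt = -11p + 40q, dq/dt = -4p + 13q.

p(t) = -3c_1e^(t)sin(4t) + c_1e^(t)cos(4t) + c_2e^(t)sin(4t) + 3c_2e^(t)cos(4t), q(t) = -c_1e^(t)sin(4t) + c_2e^(t)cos(4t)

Coefficient matrix A = [[-11, 40], [-4, 13]].
Characteristic polynomial det(A - λI) = λ^2 - 2λ + 17 = 0.
Eigenvalues λ = 1 ± 4i (complex conjugate pair).
For λ=1+4i: an eigenvector is (1,0) - i(-3,-1) = (1 + 3i, 0 + i).
A real fundamental pair from Re and Im of e^((1+4i)t)v: X_1 = e^(t)(cos(4t)·(1,0) + sin(4t)·(-3,-1)), X_2 = e^(t)(sin(4t)·(1,0) - cos(4t)·(-3,-1)).
General solution: c_1X_1 + c_2X_2.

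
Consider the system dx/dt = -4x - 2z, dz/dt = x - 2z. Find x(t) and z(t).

x(t) = C_1e^(-3t)sin(t) + C_1e^(-3t)cos(t) + C_2e^(-3t)sin(t) - C_2e^(-3t)cos(t), z(t) = -C_1e^(-3t)cos(t) - C_2e^(-3t)sin(t)

Coefficient matrix A = [[-4, -2], [1, -2]].
Characteristic polynomial det(A - λI) = λ^2 + 6λ + 10 = 0.
Eigenvalues λ = -3 ± i (complex conjugate pair).
For λ=-3+i: an eigenvector is (1,-1) - i(1,0) = (1 - i, -1).
A real fundamental pair from Re and Im of e^((-3+i)t)v: X_1 = e^(-3t)(cos(t)·(1,-1) + sin(t)·(1,0)), X_2 = e^(-3t)(sin(t)·(1,-1) - cos(t)·(1,0)).
General solution: C_1X_1 + C_2X_2.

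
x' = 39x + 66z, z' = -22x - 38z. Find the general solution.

Coefficient matrix A = [[39, 66], [-22, -38]].
Characteristic polynomial det(A - λI) = λ^2 - λ - 30 = 0.
Eigenvalues λ = -5, 6.
For λ=-5: (A-λI) row 1 is [44, 66], so an eigenvector is (-3, 2).
For λ=6: (A-λI) row 1 is [33, 66], so an eigenvector is (-2, 1).
General solution: K_1e^(-5t)(-3,2) + K_2e^(6t)(-2,1).

x(t) = -3K_1e^(-5t) - 2K_2e^(6t), z(t) = 2K_1e^(-5t) + K_2e^(6t)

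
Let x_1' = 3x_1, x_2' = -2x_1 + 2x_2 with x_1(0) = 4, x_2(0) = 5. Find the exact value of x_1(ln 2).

32

A = [[3,0],[-2,2]]; eigenvalues λ = 3, 2.
Eigenvectors: (1,-2) for λ=3, (0,-1) for λ=2.
From the initial condition, c_1 = 4, c_2 = -13.
x_1(ln 2) = (4)(2^3)(1) + (-13)(2^2)(0) = 32.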